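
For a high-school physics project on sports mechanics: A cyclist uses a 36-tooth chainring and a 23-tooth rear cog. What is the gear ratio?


GR = front_teeth / rear_teeth
GR = 36 / 23
GR = 1.5652

1.5652


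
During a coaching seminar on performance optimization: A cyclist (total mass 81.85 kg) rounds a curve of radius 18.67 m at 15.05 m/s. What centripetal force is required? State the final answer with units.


Fc = m * v^2 / r
v^2 = 15.05^2 = 226.5025
Fc = 81.85 * 226.5025 / 18.67
Fc = 18539.2296 / 18.67 = 992.9957 N

992.9957 N


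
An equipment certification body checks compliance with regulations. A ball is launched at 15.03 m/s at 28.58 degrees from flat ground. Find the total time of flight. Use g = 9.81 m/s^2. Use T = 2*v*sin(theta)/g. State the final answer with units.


T = 2*v*sin(theta)/g
sin(theta) = sin(28.58 deg) = 0.4784
T = 2*15.03*0.4784 / 9.81
T = 14.3803 / 9.81 = 1.4659 s

1.4659 s


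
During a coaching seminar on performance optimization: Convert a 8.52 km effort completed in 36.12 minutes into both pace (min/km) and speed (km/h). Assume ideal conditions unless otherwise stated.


Pace = time / distance = 36.12 min / 8.52 km = 4.2394 min/km
Speed = distance / time_in_hours = 8.52 / 0.602 hr
Speed = 14.1528 km/h

4.2394 min/km, 14.1528 km/h


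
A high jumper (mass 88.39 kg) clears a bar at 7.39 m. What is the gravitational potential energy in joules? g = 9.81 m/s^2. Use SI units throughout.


PE = m * g * h
PE = 88.39 * 9.81 * 7.39
PE = 867.1059 * 7.39 = 6407.9126 J

6407.9126 J


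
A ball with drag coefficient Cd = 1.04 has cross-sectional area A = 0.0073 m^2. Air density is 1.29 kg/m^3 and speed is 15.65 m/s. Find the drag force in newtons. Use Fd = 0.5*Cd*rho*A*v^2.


Fd = 0.5 * Cd * rho * A * v^2
Fd = 0.5 * 1.04 * 1.29 * 0.0073 * 15.65^2
v^2 = 244.9225
Fd = 0.5 * 1.04 * 1.29 * 0.0073 * 244.9225 = 1.1993 N

1.1993 N


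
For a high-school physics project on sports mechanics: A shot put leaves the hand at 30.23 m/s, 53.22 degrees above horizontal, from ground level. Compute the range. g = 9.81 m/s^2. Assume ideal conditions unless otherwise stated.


R = v^2 * sin(2*theta) / g
Convert angle to radians: theta = 53.22 deg = 0.9289 rad
sin(2*theta) = sin(1.8577) = 0.9591
R = 30.23^2 * 0.9591 / 9.81
R = 913.8529 * 0.9591 / 9.81 = 89.3467 m

89.3467 m


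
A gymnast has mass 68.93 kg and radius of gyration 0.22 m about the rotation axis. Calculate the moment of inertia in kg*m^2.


I = m * k^2
I = 68.93 * 0.22^2
I = 68.93 * 0.0484 = 3.3362 kg*m^2

3.3362 kg*m^2


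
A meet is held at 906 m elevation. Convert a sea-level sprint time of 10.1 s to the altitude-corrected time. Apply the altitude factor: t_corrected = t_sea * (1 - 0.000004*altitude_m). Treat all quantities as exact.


Correction factor = 1 - 0.000004 * 906 = 0.996376
t_corrected = t_sea * factor = 10.1 * 0.996376
t_corrected = 10.0634 s

10.0634 s


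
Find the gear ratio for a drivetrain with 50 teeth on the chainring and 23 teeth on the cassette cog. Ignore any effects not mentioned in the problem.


GR = front_teeth / rear_teeth
GR = 50 / 23
GR = 2.1739

2.1739


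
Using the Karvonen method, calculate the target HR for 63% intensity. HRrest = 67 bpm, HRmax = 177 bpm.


Target = HRrest + pct*(HRmax - HRrest)
Heart rate reserve = HRmax - HRrest = 177 - 67 = 110 bpm
Fraction = 63% = 0.63
Target = 67 + 0.63 * 110
Target = 67 + 69.3 = 136.3 bpm

136.3 bpm


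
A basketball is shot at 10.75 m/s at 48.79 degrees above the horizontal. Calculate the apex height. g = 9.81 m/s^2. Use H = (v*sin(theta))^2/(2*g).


H = (v*sin(theta))^2 / (2*g)
vy = v*sin(theta) = 10.75 * sin(48.79 deg) = 8.0872 m/s
H = vy^2 / (2*g) = 65.4032 / (2*9.81)
H = 65.4032 / 19.62 = 3.3335 m

3.3335 m


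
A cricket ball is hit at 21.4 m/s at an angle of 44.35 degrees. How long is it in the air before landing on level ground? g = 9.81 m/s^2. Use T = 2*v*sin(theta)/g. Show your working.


T = 2*v*sin(theta)/g
sin(theta) = sin(44.35 deg) = 0.699
T = 2*21.4*0.699 / 9.81
T = 29.9189 / 9.81 = 3.0498 s

3.0498 s


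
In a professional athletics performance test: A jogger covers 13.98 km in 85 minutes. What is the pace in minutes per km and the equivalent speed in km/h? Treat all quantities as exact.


Pace = time / distance = 85 min / 13.98 km = 6.0801 min/km
Speed = distance / time_in_hours = 13.98 / 1.4167 hr
Speed = 9.8682 km/h

6.0801 min/km, 9.8682 km/h


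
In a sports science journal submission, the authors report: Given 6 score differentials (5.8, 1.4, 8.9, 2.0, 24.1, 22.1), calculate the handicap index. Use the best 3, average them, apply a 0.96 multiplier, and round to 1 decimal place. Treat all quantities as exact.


All differentials: 5.8, 1.4, 8.9, 2.0, 24.1, 22.1
Sorted: 1.4, 2.0, 5.8, 8.9, 22.1, 24.1
Best 3: 1.4, 2.0, 5.8
Average of best = 9.2 / 3 = 3.0667
Raw index = 3.0667 * 0.96 = 2.944
Handicap index = round(2.944, 1) = 2.9

2.9


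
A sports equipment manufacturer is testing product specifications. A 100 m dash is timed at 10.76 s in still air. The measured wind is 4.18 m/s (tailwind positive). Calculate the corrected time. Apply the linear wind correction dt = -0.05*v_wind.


dt = -0.05 * v_wind = -0.05 * 4.18 = -0.209 s
t_corrected = t_still + dt = 10.76 + (-0.209)
t_corrected = 10.551 s

10.551 s


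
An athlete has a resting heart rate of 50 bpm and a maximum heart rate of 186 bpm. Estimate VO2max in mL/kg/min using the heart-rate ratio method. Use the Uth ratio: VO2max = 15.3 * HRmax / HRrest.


VO2max = 15.3 * HRmax / HRrest
VO2max = 15.3 * 186 / 50
VO2max = 2845.8 / 50 = 56.916 mL/kg/min

56.916 mL/kg/min


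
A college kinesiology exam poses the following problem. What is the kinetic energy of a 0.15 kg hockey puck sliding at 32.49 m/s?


KE = 0.5 * m * v^2
KE = 0.5 * 0.15 * 32.49^2
KE = 0.5 * 0.15 * 1055.6001 = 79.17 J

79.17 J


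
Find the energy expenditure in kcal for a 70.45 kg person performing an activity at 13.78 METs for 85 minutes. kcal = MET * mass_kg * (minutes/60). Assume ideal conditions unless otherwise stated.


kcal = MET * mass * time_hr
Convert time: 85 min = 1.4167 hr
kcal = 13.78 * 70.45 * 1.4167
kcal = 1375.3014 kcal

1375.3014 kcal


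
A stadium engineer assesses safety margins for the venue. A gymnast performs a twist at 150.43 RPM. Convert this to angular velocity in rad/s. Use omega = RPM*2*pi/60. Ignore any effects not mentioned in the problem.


omega = RPM * 2 * pi / 60
omega = 150.43 * 2 * 3.14159 / 60
omega = 945.1796 / 60 = 15.753 rad/s

15.753 rad/s


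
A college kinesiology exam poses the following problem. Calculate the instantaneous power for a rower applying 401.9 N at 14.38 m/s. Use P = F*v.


P = F * v
P = 401.9 * 14.38
P = 5779.322 W

5779.322 W


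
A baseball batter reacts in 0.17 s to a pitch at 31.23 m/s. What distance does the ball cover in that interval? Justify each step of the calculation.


d = v * t
d = 31.23 * 0.17
d = 5.3091 m

5.3091 m


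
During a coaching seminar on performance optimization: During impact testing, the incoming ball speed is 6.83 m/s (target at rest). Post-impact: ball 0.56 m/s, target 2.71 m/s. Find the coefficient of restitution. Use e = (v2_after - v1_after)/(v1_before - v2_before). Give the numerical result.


e = (v2_after - v1_after) / (v1_before - v2_before)
Numerator = 2.71 - 0.56 = 2.15
Denominator = 6.83 - 0 = 6.83
e = 2.15 / 6.83 = 0.3148

0.3148


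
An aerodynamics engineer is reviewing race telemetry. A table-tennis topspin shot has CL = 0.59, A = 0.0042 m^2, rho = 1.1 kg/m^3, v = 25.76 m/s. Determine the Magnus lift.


FM = 0.5 * CL * rho * A * v^2
FM = 0.5 * 0.59 * 1.1 * 0.0042 * 25.76^2
v^2 = 663.5776
FM = 0.5 * 0.59 * 1.1 * 0.0042 * 663.5776 = 0.9044 N

0.9044 N


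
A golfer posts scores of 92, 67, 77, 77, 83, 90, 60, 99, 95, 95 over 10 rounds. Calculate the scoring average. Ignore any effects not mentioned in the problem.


Average = sum / n
Sum = 835
Average = 835 / 10 = 83.5

83.5


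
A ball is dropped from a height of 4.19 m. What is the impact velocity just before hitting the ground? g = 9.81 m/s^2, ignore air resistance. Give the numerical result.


v = sqrt(2 * g * h)
v = sqrt(2 * 9.81 * 4.19)
v = sqrt(82.2078) = 9.0669 m/s

9.0669 m/s


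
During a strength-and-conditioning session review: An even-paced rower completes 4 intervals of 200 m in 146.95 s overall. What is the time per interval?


Split time = total_time / n_laps = 146.95 / 4
Split time = 36.7375 s per lap

36.7375 s


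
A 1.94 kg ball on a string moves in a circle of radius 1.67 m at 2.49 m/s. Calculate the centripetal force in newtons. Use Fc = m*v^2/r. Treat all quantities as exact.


Fc = m * v^2 / r
v^2 = 2.49^2 = 6.2001
Fc = 1.94 * 6.2001 / 1.67
Fc = 12.0282 / 1.67 = 7.2025 N

7.2025 N


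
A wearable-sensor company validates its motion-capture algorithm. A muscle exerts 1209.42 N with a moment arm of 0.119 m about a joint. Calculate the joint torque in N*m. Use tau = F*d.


tau = F * d
tau = 1209.42 * 0.119
tau = 143.921 N*m

143.921 N*m


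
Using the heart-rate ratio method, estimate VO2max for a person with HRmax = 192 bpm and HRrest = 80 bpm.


VO2max = 15.3 * HRmax / HRrest
VO2max = 15.3 * 192 / 80
VO2max = 2937.6 / 80 = 36.72 mL/kg/min

36.72 mL/kg/min


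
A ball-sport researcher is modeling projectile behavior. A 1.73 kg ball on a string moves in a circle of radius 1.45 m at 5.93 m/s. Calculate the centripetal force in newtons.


Fc = m * v^2 / r
v^2 = 5.93^2 = 35.1649
Fc = 1.73 * 35.1649 / 1.45
Fc = 60.8353 / 1.45 = 41.9554 N

41.9554 N


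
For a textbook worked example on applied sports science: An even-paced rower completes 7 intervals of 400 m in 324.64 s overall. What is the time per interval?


Split time = total_time / n_laps = 324.64 / 7
Split time = 46.3771 s per lap

46.3771 s


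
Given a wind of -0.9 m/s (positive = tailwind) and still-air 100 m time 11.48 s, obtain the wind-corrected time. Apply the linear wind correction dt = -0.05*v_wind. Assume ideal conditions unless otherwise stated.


dt = -0.05 * v_wind = -0.05 * -0.9 = 0.045 s
t_corrected = t_still + dt = 11.48 + (0.045)
t_corrected = 11.525 s

11.525 s


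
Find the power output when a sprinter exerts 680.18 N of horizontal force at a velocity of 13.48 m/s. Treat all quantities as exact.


P = F * v
P = 680.18 * 13.48
P = 9168.8264 W

9168.8264 W


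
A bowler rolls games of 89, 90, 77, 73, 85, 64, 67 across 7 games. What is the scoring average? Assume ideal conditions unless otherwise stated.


Average = sum / n
Sum = 545
Average = 545 / 7 = 77.8571

77.8571


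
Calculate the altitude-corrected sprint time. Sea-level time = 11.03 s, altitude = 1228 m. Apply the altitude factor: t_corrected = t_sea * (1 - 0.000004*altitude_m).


Correction factor = 1 - 0.000004 * 1228 = 0.995088
t_corrected = t_sea * factor = 11.03 * 0.995088
t_corrected = 10.9758 s

10.9758 s


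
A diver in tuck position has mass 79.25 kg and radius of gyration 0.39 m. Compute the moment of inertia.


I = m * k^2
I = 79.25 * 0.39^2
I = 79.25 * 0.1521 = 12.0539 kg*m^2

12.0539 kg*m^2


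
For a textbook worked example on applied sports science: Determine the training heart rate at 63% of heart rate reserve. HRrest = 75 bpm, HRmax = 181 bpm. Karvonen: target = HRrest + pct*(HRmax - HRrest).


Target = HRrest + pct*(HRmax - HRrest)
Heart rate reserve = HRmax - HRrest = 181 - 75 = 106 bpm
Fraction = 63% = 0.63
Target = 75 + 0.63 * 106
Target = 75 + 66.78 = 141.78 bpm

141.78 bpm


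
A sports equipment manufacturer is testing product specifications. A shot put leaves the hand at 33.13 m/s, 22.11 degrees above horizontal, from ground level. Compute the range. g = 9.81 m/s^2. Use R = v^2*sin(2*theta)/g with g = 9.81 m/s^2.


R = v^2 * sin(2*theta) / g
Convert angle to radians: theta = 22.11 deg = 0.3859 rad
sin(2*theta) = sin(0.7718) = 0.6974
R = 33.13^2 * 0.6974 / 9.81
R = 1097.5969 * 0.6974 / 9.81 = 78.0307 m

78.0307 m


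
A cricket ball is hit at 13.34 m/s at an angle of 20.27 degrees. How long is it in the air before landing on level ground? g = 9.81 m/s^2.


T = 2*v*sin(theta)/g
sin(theta) = sin(20.27 deg) = 0.3464
T = 2*13.34*0.3464 / 9.81
T = 9.2431 / 9.81 = 0.9422 s

0.9422 s


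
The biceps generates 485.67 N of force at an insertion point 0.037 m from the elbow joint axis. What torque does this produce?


tau = F * d
tau = 485.67 * 0.037
tau = 17.9698 N*m

17.9698 N*m


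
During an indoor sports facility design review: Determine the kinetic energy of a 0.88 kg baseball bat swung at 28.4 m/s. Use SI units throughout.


KE = 0.5 * m * v^2
KE = 0.5 * 0.88 * 28.4^2
KE = 0.5 * 0.88 * 806.56 = 354.8864 J

354.8864 J


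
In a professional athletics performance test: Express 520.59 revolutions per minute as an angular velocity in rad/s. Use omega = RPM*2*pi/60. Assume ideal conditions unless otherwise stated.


omega = RPM * 2 * pi / 60
omega = 520.59 * 2 * 3.14159 / 60
omega = 3270.9634 / 60 = 54.5161 rad/s

54.5161 rad/s


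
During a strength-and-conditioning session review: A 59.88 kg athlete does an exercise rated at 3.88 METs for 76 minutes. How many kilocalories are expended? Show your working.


kcal = MET * mass * time_hr
Convert time: 76 min = 1.2667 hr
kcal = 3.88 * 59.88 * 1.2667
kcal = 294.2902 kcal

294.2902 kcal


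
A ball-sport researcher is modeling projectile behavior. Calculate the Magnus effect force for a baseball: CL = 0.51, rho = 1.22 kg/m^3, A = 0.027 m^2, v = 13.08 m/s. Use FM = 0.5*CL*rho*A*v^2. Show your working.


FM = 0.5 * CL * rho * A * v^2
FM = 0.5 * 0.51 * 1.22 * 0.027 * 13.08^2
v^2 = 171.0864
FM = 0.5 * 0.51 * 1.22 * 0.027 * 171.0864 = 1.4371 N

1.4371 N


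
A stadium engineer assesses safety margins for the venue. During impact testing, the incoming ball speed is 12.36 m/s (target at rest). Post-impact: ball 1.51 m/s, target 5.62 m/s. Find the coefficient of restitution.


e = (v2_after - v1_after) / (v1_before - v2_before)
Numerator = 5.62 - 1.51 = 4.11
Denominator = 12.36 - 0 = 12.36
e = 4.11 / 12.36 = 0.3325

0.3325


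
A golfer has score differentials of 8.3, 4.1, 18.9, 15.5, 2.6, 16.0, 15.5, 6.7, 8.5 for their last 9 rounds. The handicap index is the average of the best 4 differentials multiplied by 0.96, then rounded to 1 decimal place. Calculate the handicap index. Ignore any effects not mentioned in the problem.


All differentials: 8.3, 4.1, 18.9, 15.5, 2.6, 16.0, 15.5, 6.7, 8.5
Sorted: 2.6, 4.1, 6.7, 8.3, 8.5, 15.5, 15.5, 16.0, 18.9
Best 4: 2.6, 4.1, 6.7, 8.3
Average of best = 21.7 / 4 = 5.425
Raw index = 5.425 * 0.96 = 5.208
Handicap index = round(5.208, 1) = 5.2

5.2


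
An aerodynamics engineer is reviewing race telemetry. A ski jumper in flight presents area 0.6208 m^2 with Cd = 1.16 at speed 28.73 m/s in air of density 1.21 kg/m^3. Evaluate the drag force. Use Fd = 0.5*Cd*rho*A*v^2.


Fd = 0.5 * Cd * rho * A * v^2
Fd = 0.5 * 1.16 * 1.21 * 0.6208 * 28.73^2
v^2 = 825.4129
Fd = 0.5 * 1.16 * 1.21 * 0.6208 * 825.4129 = 359.6138 N

359.6138 N


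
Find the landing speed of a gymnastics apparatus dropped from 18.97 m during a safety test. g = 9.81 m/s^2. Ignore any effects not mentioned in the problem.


v = sqrt(2 * g * h)
v = sqrt(2 * 9.81 * 18.97)
v = sqrt(372.1914) = 19.2923 m/s

19.2923 m/s


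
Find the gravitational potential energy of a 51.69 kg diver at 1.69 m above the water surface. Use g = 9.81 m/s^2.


PE = m * g * h
PE = 51.69 * 9.81 * 1.69
PE = 507.0789 * 1.69 = 856.9633 J

856.9633 J


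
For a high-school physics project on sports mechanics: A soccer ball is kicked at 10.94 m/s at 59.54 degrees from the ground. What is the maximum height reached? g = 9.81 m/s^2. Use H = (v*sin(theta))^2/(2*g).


H = (v*sin(theta))^2 / (2*g)
vy = v*sin(theta) = 10.94 * sin(59.54 deg) = 9.4301 m/s
H = vy^2 / (2*g) = 88.9267 / (2*9.81)
H = 88.9267 / 19.62 = 4.5325 m

4.5325 m


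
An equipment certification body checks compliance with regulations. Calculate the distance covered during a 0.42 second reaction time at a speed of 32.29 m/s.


d = v * t
d = 32.29 * 0.42
d = 13.5618 m

13.5618 m


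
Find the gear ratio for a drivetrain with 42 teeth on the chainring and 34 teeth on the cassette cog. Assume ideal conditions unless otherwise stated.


GR = front_teeth / rear_teeth
GR = 42 / 34
GR = 1.2353

1.2353


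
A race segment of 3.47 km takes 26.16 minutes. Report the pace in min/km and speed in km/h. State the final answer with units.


Pace = time / distance = 26.16 min / 3.47 km = 7.5389 min/km
Speed = distance / time_in_hours = 3.47 / 0.436 hr
Speed = 7.9587 km/h

7.5389 min/km, 7.9587 km/h


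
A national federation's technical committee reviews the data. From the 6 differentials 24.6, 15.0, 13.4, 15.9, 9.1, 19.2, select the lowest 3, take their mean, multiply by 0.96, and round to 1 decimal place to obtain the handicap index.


All differentials: 24.6, 15.0, 13.4, 15.9, 9.1, 19.2
Sorted: 9.1, 13.4, 15.0, 15.9, 19.2, 24.6
Best 3: 9.1, 13.4, 15.0
Average of best = 37.5 / 3 = 12.5
Raw index = 12.5 * 0.96 = 12
Handicap index = round(12, 1) = 12.0

12.0


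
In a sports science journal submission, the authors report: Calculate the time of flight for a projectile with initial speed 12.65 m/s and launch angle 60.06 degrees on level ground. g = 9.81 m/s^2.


T = 2*v*sin(theta)/g
sin(theta) = sin(60.06 deg) = 0.8665
T = 2*12.65*0.8665 / 9.81
T = 21.9237 / 9.81 = 2.2348 s

2.2348 s


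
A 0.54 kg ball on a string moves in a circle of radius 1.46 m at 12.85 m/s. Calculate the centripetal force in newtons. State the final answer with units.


Fc = m * v^2 / r
v^2 = 12.85^2 = 165.1225
Fc = 0.54 * 165.1225 / 1.46
Fc = 89.1662 / 1.46 = 61.0727 N

61.0727 N


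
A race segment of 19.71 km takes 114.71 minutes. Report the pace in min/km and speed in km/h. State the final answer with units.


Pace = time / distance = 114.71 min / 19.71 km = 5.8199 min/km
Speed = distance / time_in_hours = 19.71 / 1.9118 hr
Speed = 10.3095 km/h

5.8199 min/km, 10.3095 km/h


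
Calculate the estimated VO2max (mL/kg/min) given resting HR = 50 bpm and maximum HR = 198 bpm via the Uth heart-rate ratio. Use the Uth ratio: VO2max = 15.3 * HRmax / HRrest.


VO2max = 15.3 * HRmax / HRrest
VO2max = 15.3 * 198 / 50
VO2max = 3029.4 / 50 = 60.588 mL/kg/min

60.588 mL/kg/min


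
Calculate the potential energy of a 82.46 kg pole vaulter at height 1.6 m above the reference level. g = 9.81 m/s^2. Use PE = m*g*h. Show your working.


PE = m * g * h
PE = 82.46 * 9.81 * 1.6
PE = 808.9326 * 1.6 = 1294.2922 J

1294.2922 J


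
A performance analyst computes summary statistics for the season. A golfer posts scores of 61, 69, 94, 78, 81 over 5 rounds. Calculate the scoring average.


Average = sum / n
Sum = 383
Average = 383 / 5 = 76.6

76.6


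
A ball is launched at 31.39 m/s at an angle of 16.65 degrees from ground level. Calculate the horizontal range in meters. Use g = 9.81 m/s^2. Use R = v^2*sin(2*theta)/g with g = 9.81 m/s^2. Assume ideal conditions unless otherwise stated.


R = v^2 * sin(2*theta) / g
Convert angle to radians: theta = 16.65 deg = 0.2906 rad
sin(2*theta) = sin(0.5812) = 0.549
R = 31.39^2 * 0.549 / 9.81
R = 985.3321 * 0.549 / 9.81 = 55.1447 m

55.1447 m


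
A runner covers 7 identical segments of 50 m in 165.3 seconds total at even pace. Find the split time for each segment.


Split time = total_time / n_laps = 165.3 / 7
Split time = 23.6143 s per lap

23.6143 s


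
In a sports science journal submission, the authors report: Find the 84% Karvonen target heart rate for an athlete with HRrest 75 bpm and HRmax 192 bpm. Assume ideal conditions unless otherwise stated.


Target = HRrest + pct*(HRmax - HRrest)
Heart rate reserve = HRmax - HRrest = 192 - 75 = 117 bpm
Fraction = 84% = 0.84
Target = 75 + 0.84 * 117
Target = 75 + 98.28 = 173.28 bpm

173.28 bpm


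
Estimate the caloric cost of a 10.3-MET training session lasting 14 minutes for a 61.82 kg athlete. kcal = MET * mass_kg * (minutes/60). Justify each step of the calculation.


kcal = MET * mass * time_hr
Convert time: 14 min = 0.2333 hr
kcal = 10.3 * 61.82 * 0.2333
kcal = 148.5741 kcal

148.5741 kcal


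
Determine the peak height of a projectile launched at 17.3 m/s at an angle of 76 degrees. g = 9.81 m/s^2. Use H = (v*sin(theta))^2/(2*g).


H = (v*sin(theta))^2 / (2*g)
vy = v*sin(theta) = 17.3 * sin(76 deg) = 16.7861 m/s
H = vy^2 / (2*g) = 281.7737 / (2*9.81)
H = 281.7737 / 19.62 = 14.3616 m

14.3616 m


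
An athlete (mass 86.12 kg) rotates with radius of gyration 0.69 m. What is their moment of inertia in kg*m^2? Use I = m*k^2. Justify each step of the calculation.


I = m * k^2
I = 86.12 * 0.69^2
I = 86.12 * 0.4761 = 41.0017 kg*m^2

41.0017 kg*m^2


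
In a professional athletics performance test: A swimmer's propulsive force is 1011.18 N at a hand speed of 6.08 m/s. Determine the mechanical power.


P = F * v
P = 1011.18 * 6.08
P = 6147.9744 W

6147.9744 W


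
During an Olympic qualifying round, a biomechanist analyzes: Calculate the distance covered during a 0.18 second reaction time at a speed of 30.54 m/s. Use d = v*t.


d = v * t
d = 30.54 * 0.18
d = 5.4972 m

5.4972 m


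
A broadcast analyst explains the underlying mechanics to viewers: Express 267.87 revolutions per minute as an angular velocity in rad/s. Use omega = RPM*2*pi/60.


omega = RPM * 2 * pi / 60
omega = 267.87 * 2 * 3.14159 / 60
omega = 1683.0768 / 60 = 28.0513 rad/s

28.0513 rad/s


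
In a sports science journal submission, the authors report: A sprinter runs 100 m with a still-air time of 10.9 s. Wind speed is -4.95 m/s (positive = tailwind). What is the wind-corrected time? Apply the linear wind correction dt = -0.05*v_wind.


dt = -0.05 * v_wind = -0.05 * -4.95 = 0.2475 s
t_corrected = t_still + dt = 10.9 + (0.2475)
t_corrected = 11.1475 s

11.1475 s


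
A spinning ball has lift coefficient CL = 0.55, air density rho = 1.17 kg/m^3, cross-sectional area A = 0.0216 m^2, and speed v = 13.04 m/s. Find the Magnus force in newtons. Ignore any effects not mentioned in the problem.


FM = 0.5 * CL * rho * A * v^2
FM = 0.5 * 0.55 * 1.17 * 0.0216 * 13.04^2
v^2 = 170.0416
FM = 0.5 * 0.55 * 1.17 * 0.0216 * 170.0416 = 1.1818 N

1.1818 N


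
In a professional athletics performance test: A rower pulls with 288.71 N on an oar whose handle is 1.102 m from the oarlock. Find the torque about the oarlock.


tau = F * d
tau = 288.71 * 1.102
tau = 318.1584 N*m

318.1584 N*m


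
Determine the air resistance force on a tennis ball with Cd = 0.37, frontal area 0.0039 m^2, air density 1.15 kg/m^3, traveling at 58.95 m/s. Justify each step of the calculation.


Fd = 0.5 * Cd * rho * A * v^2
Fd = 0.5 * 0.37 * 1.15 * 0.0039 * 58.95^2
v^2 = 3475.1025
Fd = 0.5 * 0.37 * 1.15 * 0.0039 * 3475.1025 = 2.8834 N

2.8834 N


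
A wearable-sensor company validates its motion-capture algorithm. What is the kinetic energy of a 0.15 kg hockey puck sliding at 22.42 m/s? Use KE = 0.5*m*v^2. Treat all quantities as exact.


KE = 0.5 * m * v^2
KE = 0.5 * 0.15 * 22.42^2
KE = 0.5 * 0.15 * 502.6564 = 37.6992 J

37.6992 J


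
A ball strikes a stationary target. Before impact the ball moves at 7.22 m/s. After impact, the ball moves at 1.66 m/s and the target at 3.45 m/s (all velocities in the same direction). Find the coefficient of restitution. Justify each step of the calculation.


e = (v2_after - v1_after) / (v1_before - v2_before)
Numerator = 3.45 - 1.66 = 1.79
Denominator = 7.22 - 0 = 7.22
e = 1.79 / 7.22 = 0.2479

0.2479


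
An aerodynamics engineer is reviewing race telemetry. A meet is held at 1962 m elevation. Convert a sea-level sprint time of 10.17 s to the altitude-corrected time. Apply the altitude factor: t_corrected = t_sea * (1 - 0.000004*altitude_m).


Correction factor = 1 - 0.000004 * 1962 = 0.992152
t_corrected = t_sea * factor = 10.17 * 0.992152
t_corrected = 10.0902 s

10.0902 s


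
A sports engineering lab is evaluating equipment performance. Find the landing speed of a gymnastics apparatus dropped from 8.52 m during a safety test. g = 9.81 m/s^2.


v = sqrt(2 * g * h)
v = sqrt(2 * 9.81 * 8.52)
v = sqrt(167.1624) = 12.9291 m/s

12.9291 m/s


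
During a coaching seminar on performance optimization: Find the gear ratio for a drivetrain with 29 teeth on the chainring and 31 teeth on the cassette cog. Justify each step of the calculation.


GR = front_teeth / rear_teeth
GR = 29 / 31
GR = 0.9355

0.9355


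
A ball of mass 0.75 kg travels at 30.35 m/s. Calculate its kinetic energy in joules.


KE = 0.5 * m * v^2
KE = 0.5 * 0.75 * 30.35^2
KE = 0.5 * 0.75 * 921.1225 = 345.4209 J

345.4209 J


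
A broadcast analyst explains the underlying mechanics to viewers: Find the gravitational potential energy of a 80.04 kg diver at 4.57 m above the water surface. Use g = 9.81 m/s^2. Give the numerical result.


PE = m * g * h
PE = 80.04 * 9.81 * 4.57
PE = 785.1924 * 4.57 = 3588.3293 J

3588.3293 J


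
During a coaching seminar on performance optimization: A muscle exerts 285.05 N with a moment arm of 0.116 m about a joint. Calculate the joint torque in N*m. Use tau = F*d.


tau = F * d
tau = 285.05 * 0.116
tau = 33.0658 N*m

33.0658 N*m


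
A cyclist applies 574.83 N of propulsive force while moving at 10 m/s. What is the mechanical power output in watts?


P = F * v
P = 574.83 * 10
P = 5748.3 W

5748.3 W


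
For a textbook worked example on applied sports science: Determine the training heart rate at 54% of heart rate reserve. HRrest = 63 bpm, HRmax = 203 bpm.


Target = HRrest + pct*(HRmax - HRrest)
Heart rate reserve = HRmax - HRrest = 203 - 63 = 140 bpm
Fraction = 54% = 0.54
Target = 63 + 0.54 * 140
Target = 63 + 75.6 = 138.6 bpm

138.6 bpm


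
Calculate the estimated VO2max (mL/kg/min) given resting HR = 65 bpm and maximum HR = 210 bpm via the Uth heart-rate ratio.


VO2max = 15.3 * HRmax / HRrest
VO2max = 15.3 * 210 / 65
VO2max = 3213 / 65 = 49.4308 mL/kg/min

49.4308 mL/kg/min


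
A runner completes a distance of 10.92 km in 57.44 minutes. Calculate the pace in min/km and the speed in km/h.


Pace = time / distance = 57.44 min / 10.92 km = 5.2601 min/km
Speed = distance / time_in_hours = 10.92 / 0.9573 hr
Speed = 11.4067 km/h

5.2601 min/km, 11.4067 km/h


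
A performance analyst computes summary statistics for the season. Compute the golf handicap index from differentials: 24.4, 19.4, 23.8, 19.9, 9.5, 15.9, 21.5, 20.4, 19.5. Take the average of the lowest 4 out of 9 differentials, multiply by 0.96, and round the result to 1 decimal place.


All differentials: 24.4, 19.4, 23.8, 19.9, 9.5, 15.9, 21.5, 20.4, 19.5
Sorted: 9.5, 15.9, 19.4, 19.5, 19.9, 20.4, 21.5, 23.8, 24.4
Best 4: 9.5, 15.9, 19.4, 19.5
Average of best = 64.3 / 4 = 16.075
Raw index = 16.075 * 0.96 = 15.432
Handicap index = round(15.432, 1) = 15.4

15.4


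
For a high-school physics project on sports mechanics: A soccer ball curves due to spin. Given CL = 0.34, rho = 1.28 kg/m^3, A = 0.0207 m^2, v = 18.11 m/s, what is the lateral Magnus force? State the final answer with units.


FM = 0.5 * CL * rho * A * v^2
FM = 0.5 * 0.34 * 1.28 * 0.0207 * 18.11^2
v^2 = 327.9721
FM = 0.5 * 0.34 * 1.28 * 0.0207 * 327.9721 = 1.4773 N

1.4773 N


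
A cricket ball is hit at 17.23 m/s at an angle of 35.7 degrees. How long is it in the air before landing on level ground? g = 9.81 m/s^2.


T = 2*v*sin(theta)/g
sin(theta) = sin(35.7 deg) = 0.5835
T = 2*17.23*0.5835 / 9.81
T = 20.1088 / 9.81 = 2.0498 s

2.0498 s


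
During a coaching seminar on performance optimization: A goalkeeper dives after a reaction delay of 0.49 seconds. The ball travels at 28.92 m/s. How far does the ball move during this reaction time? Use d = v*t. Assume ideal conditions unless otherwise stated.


d = v * t
d = 28.92 * 0.49
d = 14.1708 m

14.1708 m


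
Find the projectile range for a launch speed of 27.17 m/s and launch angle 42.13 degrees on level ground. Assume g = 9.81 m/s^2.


R = v^2 * sin(2*theta) / g
Convert angle to radians: theta = 42.13 deg = 0.7353 rad
sin(2*theta) = sin(1.4706) = 0.995
R = 27.17^2 * 0.995 / 9.81
R = 738.2089 * 0.995 / 9.81 = 74.8733 m

74.8733 m


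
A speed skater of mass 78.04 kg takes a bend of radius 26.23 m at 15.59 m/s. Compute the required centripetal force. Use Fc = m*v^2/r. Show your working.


Fc = m * v^2 / r
v^2 = 15.59^2 = 243.0481
Fc = 78.04 * 243.0481 / 26.23
Fc = 18967.4737 / 26.23 = 723.1214 N

723.1214 N


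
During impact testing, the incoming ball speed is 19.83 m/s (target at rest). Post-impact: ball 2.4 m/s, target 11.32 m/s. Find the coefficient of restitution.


e = (v2_after - v1_after) / (v1_before - v2_before)
Numerator = 11.32 - 2.4 = 8.92
Denominator = 19.83 - 0 = 19.83
e = 8.92 / 19.83 = 0.4498

0.4498


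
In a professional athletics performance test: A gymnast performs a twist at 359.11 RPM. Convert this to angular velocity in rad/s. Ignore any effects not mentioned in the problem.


omega = RPM * 2 * pi / 60
omega = 359.11 * 2 * 3.14159 / 60
omega = 2256.3547 / 60 = 37.6059 rad/s

37.6059 rad/s


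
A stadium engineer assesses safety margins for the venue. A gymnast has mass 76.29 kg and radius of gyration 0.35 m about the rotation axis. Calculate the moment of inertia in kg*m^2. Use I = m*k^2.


I = m * k^2
I = 76.29 * 0.35^2
I = 76.29 * 0.1225 = 9.3455 kg*m^2

9.3455 kg*m^2


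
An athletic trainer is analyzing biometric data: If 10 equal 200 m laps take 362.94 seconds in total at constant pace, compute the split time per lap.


Split time = total_time / n_laps = 362.94 / 10
Split time = 36.294 s per lap

36.294 s


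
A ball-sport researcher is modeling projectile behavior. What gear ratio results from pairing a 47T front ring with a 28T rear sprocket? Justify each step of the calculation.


GR = front_teeth / rear_teeth
GR = 47 / 28
GR = 1.6786

1.6786


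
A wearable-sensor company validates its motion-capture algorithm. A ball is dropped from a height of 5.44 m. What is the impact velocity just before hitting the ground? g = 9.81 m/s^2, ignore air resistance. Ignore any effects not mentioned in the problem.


v = sqrt(2 * g * h)
v = sqrt(2 * 9.81 * 5.44)
v = sqrt(106.7328) = 10.3312 m/s

10.3312 m/s


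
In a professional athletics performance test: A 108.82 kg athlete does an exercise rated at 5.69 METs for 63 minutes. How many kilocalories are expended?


kcal = MET * mass * time_hr
Convert time: 63 min = 1.05 hr
kcal = 5.69 * 108.82 * 1.05
kcal = 650.1451 kcal

650.1451 kcal


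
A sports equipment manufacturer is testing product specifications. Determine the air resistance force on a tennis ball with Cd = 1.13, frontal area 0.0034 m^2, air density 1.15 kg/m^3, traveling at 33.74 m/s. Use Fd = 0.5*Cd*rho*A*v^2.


Fd = 0.5 * Cd * rho * A * v^2
Fd = 0.5 * 1.13 * 1.15 * 0.0034 * 33.74^2
v^2 = 1138.3876
Fd = 0.5 * 1.13 * 1.15 * 0.0034 * 1138.3876 = 2.5149 N

2.5149 N


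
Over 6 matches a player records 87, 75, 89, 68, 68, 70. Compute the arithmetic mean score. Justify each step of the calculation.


Average = sum / n
Sum = 457
Average = 457 / 6 = 76.1667

76.1667


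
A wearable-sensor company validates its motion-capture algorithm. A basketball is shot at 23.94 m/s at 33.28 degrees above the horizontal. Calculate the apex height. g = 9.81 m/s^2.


H = (v*sin(theta))^2 / (2*g)
vy = v*sin(theta) = 23.94 * sin(33.28 deg) = 13.1366 m/s
H = vy^2 / (2*g) = 172.5708 / (2*9.81)
H = 172.5708 / 19.62 = 8.7957 m

8.7957 m


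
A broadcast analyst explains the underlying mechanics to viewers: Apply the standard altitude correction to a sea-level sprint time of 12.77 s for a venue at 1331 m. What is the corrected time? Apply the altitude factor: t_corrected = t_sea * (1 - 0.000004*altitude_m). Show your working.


Correction factor = 1 - 0.000004 * 1331 = 0.994676
t_corrected = t_sea * factor = 12.77 * 0.994676
t_corrected = 12.702 s

12.702 s


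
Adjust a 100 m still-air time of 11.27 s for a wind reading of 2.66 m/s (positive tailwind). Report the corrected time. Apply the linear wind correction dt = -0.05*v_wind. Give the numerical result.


dt = -0.05 * v_wind = -0.05 * 2.66 = -0.133 s
t_corrected = t_still + dt = 11.27 + (-0.133)
t_corrected = 11.137 s

11.137 s


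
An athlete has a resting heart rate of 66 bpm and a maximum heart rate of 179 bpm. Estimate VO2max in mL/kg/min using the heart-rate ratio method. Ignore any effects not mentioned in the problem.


VO2max = 15.3 * HRmax / HRrest
VO2max = 15.3 * 179 / 66
VO2max = 2738.7 / 66 = 41.4955 mL/kg/min

41.4955 mL/kg/min


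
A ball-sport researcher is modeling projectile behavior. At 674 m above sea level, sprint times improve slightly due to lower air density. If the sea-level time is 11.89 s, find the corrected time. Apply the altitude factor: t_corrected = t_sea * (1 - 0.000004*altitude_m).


Correction factor = 1 - 0.000004 * 674 = 0.997304
t_corrected = t_sea * factor = 11.89 * 0.997304
t_corrected = 11.8579 s

11.8579 s


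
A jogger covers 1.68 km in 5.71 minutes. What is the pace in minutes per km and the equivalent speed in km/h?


Pace = time / distance = 5.71 min / 1.68 km = 3.3988 min/km
Speed = distance / time_in_hours = 1.68 / 0.0952 hr
Speed = 17.6532 km/h

3.3988 min/km, 17.6532 km/h


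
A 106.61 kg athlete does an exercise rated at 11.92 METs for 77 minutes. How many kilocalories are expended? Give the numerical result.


kcal = MET * mass * time_hr
Convert time: 77 min = 1.2833 hr
kcal = 11.92 * 106.61 * 1.2833
kcal = 1630.8487 kcal

1630.8487 kcal


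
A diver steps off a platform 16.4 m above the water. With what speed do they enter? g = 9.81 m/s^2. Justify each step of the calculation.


v = sqrt(2 * g * h)
v = sqrt(2 * 9.81 * 16.4)
v = sqrt(321.768) = 17.9379 m/s

17.9379 m/s


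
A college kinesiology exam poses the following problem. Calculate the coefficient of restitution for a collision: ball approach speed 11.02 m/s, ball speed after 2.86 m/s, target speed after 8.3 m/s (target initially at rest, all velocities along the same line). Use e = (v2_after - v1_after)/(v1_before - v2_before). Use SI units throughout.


e = (v2_after - v1_after) / (v1_before - v2_before)
Numerator = 8.3 - 2.86 = 5.44
Denominator = 11.02 - 0 = 11.02
e = 5.44 / 11.02 = 0.4936

0.4936


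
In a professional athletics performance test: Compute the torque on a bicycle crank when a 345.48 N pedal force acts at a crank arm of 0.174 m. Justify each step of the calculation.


tau = F * d
tau = 345.48 * 0.174
tau = 60.1135 N*m

60.1135 N*m


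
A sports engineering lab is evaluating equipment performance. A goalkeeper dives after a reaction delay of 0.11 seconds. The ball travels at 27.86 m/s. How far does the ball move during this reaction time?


d = v * t
d = 27.86 * 0.11
d = 3.0646 m

3.0646 m


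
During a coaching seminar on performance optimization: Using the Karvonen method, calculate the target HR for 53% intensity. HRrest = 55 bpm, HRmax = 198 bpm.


Target = HRrest + pct*(HRmax - HRrest)
Heart rate reserve = HRmax - HRrest = 198 - 55 = 143 bpm
Fraction = 53% = 0.53
Target = 55 + 0.53 * 143
Target = 55 + 75.79 = 130.79 bpm

130.79 bpm


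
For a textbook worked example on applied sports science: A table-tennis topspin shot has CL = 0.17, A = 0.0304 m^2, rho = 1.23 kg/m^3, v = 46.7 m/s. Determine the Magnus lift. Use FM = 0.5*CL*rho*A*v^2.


FM = 0.5 * CL * rho * A * v^2
FM = 0.5 * 0.17 * 1.23 * 0.0304 * 46.7^2
v^2 = 2180.89
FM = 0.5 * 0.17 * 1.23 * 0.0304 * 2180.89 = 6.9316 N

6.9316 N


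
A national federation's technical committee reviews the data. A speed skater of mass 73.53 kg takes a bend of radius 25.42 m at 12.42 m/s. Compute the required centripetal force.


Fc = m * v^2 / r
v^2 = 12.42^2 = 154.2564
Fc = 73.53 * 154.2564 / 25.42
Fc = 11342.4731 / 25.42 = 446.2027 N

446.2027 N


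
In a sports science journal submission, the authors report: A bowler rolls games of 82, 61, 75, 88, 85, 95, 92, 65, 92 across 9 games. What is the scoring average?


Average = sum / n
Sum = 735
Average = 735 / 9 = 81.6667

81.6667


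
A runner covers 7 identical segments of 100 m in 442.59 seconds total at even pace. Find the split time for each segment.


Split time = total_time / n_laps = 442.59 / 7
Split time = 63.2271 s per lap

63.2271 s


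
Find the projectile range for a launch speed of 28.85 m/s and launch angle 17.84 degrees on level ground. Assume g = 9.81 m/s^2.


R = v^2 * sin(2*theta) / g
Convert angle to radians: theta = 17.84 deg = 0.3114 rad
sin(2*theta) = sin(0.6227) = 0.5833
R = 28.85^2 * 0.5833 / 9.81
R = 832.3225 * 0.5833 / 9.81 = 49.4861 m

49.4861 m


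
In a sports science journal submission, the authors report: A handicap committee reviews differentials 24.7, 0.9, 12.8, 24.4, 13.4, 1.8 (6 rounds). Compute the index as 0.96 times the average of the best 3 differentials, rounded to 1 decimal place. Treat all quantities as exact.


All differentials: 24.7, 0.9, 12.8, 24.4, 13.4, 1.8
Sorted: 0.9, 1.8, 12.8, 13.4, 24.4, 24.7
Best 3: 0.9, 1.8, 12.8
Average of best = 15.5 / 3 = 5.1667
Raw index = 5.1667 * 0.96 = 4.96
Handicap index = round(4.96, 1) = 5.0

5.0


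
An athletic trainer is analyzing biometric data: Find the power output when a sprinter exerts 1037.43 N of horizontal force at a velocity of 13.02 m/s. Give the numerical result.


P = F * v
P = 1037.43 * 13.02
P = 13507.3386 W

13507.3386 W


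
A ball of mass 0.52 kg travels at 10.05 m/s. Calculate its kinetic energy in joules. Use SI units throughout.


KE = 0.5 * m * v^2
KE = 0.5 * 0.52 * 10.05^2
KE = 0.5 * 0.52 * 101.0025 = 26.2607 J

26.2607 J


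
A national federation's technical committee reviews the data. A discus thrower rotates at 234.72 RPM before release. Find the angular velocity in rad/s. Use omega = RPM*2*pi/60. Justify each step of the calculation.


omega = RPM * 2 * pi / 60
omega = 234.72 * 2 * 3.14159 / 60
omega = 1474.7893 / 60 = 24.5798 rad/s

24.5798 rad/s


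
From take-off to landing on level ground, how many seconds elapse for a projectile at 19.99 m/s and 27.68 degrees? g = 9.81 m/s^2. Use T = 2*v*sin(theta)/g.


T = 2*v*sin(theta)/g
sin(theta) = sin(27.68 deg) = 0.4645
T = 2*19.99*0.4645 / 9.81
T = 18.572 / 9.81 = 1.8932 s

1.8932 s


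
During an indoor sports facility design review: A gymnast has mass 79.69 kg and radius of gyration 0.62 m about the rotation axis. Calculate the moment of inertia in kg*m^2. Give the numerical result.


I = m * k^2
I = 79.69 * 0.62^2
I = 79.69 * 0.3844 = 30.6328 kg*m^2

30.6328 kg*m^2


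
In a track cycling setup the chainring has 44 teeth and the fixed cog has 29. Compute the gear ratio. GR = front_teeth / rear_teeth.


GR = front_teeth / rear_teeth
GR = 44 / 29
GR = 1.5172

1.5172


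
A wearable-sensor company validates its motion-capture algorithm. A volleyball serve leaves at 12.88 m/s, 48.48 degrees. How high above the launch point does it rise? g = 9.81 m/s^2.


H = (v*sin(theta))^2 / (2*g)
vy = v*sin(theta) = 12.88 * sin(48.48 deg) = 9.6436 m/s
H = vy^2 / (2*g) = 92.9984 / (2*9.81)
H = 92.9984 / 19.62 = 4.74 m

4.74 m


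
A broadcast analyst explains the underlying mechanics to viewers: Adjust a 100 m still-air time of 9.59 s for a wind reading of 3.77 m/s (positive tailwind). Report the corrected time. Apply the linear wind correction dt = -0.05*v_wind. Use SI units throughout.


dt = -0.05 * v_wind = -0.05 * 3.77 = -0.1885 s
t_corrected = t_still + dt = 9.59 + (-0.1885)
t_corrected = 9.4015 s

9.4015 s


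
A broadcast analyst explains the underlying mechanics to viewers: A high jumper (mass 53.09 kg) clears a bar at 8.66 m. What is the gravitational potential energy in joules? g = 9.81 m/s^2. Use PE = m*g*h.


PE = m * g * h
PE = 53.09 * 9.81 * 8.66
PE = 520.8129 * 8.66 = 4510.2397 J

4510.2397 J
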